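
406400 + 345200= 751600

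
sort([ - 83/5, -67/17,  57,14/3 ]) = [-83/5,-67/17,14/3,57] 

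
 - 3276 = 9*( - 364 ) 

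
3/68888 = 3/68888 =0.00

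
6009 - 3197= 2812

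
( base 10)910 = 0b1110001110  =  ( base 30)10a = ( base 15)40A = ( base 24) 1DM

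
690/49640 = 69/4964 = 0.01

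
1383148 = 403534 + 979614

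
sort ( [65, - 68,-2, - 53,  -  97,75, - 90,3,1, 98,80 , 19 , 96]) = [-97, - 90,-68,  -  53, - 2,1, 3,19, 65, 75,80, 96, 98 ] 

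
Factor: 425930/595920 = 2^( - 3) * 3^(  -  1) * 13^( - 1) * 223^1 = 223/312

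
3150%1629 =1521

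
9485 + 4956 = 14441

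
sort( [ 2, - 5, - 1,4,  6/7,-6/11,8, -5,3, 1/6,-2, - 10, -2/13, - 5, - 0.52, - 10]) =[ - 10, - 10, - 5,-5,-5,-2, -1, - 6/11, - 0.52,  -  2/13,1/6,6/7, 2,3,4 , 8]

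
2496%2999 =2496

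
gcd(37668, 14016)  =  876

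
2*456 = 912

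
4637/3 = 1545 + 2/3 = 1545.67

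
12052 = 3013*4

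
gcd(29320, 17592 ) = 5864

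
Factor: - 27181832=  - 2^3 * 3397729^1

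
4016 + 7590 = 11606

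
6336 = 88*72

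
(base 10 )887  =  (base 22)1i7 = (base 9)1185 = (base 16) 377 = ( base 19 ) 28d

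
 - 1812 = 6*( - 302 )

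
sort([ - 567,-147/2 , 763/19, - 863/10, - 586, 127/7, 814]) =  [ - 586, - 567,-863/10,-147/2 , 127/7, 763/19, 814 ] 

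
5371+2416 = 7787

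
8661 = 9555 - 894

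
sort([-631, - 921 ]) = [ - 921,  -  631]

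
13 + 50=63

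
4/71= 4/71 = 0.06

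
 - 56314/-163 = 56314/163 = 345.48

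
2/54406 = 1/27203=   0.00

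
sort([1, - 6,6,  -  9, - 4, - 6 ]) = [ - 9 , - 6, - 6,-4, 1 , 6 ]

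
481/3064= 481/3064 = 0.16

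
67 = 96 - 29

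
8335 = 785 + 7550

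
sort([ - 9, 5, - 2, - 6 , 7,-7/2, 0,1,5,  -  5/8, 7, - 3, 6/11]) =[-9, - 6, - 7/2,-3, - 2, - 5/8, 0, 6/11,1, 5, 5, 7,7 ] 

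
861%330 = 201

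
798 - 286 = 512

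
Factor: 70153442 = 2^1* 227^1 * 154523^1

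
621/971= 621/971 = 0.64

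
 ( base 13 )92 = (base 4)1313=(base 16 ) 77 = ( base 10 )119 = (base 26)4F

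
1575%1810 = 1575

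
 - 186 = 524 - 710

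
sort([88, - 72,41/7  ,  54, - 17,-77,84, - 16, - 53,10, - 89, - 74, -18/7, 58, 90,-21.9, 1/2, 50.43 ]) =[  -  89,-77, - 74, - 72, - 53,  -  21.9, - 17,-16 , - 18/7, 1/2, 41/7,10,50.43,54,58,84,88,90 ] 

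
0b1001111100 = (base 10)636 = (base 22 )16k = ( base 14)336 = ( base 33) j9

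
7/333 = 7/333= 0.02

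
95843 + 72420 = 168263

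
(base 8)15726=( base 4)1233112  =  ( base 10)7126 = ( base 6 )52554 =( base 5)212001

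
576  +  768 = 1344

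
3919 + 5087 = 9006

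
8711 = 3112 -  - 5599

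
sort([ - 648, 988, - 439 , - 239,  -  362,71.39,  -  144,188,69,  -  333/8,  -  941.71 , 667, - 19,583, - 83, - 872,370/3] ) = [ -941.71 , - 872,  -  648,-439, - 362, - 239, - 144,-83, - 333/8 ,  -  19, 69,71.39,370/3,188,  583, 667,  988 ]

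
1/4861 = 1/4861 = 0.00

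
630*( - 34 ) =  - 21420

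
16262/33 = 16262/33 = 492.79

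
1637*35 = 57295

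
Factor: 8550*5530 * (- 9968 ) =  - 2^6 * 3^2 * 5^3*7^2*19^1*79^1*89^1 =-471301992000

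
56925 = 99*575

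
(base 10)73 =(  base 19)3g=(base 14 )53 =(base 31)2b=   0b1001001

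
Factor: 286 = 2^1*11^1 * 13^1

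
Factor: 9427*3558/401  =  2^1*3^1*11^1*401^ ( -1) *593^1 * 857^1=33541266/401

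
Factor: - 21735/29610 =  - 69/94= - 2^( - 1 )*3^1 * 23^1*47^( -1 ) 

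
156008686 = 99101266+56907420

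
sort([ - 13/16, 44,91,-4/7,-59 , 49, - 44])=[ - 59, - 44, - 13/16, - 4/7,44,49, 91]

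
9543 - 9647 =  - 104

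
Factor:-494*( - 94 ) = 2^2 * 13^1  *  19^1 * 47^1= 46436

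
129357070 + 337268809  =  466625879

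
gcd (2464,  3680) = 32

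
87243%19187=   10495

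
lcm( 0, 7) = 0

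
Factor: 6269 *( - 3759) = -3^1* 7^1 * 179^1*6269^1 = - 23565171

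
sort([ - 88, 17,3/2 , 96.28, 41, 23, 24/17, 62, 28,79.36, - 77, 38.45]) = [ - 88, - 77, 24/17, 3/2,17,  23,28, 38.45,41, 62,79.36, 96.28]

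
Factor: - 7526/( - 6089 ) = 2^1*53^1*71^1*6089^( - 1)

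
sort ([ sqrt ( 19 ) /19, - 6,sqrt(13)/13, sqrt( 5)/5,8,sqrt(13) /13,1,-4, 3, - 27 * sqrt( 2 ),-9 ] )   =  [ -27 *sqrt(2), - 9, - 6, - 4,sqrt ( 19) /19,sqrt(  13 ) /13,  sqrt( 13) /13,sqrt( 5)/5, 1,3,8 ] 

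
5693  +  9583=15276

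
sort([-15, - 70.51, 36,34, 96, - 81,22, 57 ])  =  [-81 , - 70.51 , - 15,22,  34,36, 57, 96] 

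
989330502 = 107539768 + 881790734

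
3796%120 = 76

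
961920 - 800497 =161423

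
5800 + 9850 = 15650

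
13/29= 13/29 = 0.45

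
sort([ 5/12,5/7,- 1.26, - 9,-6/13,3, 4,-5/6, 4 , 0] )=[- 9, -1.26, - 5/6,-6/13, 0,5/12,  5/7 , 3 , 4, 4 ]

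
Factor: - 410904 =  - 2^3*3^2*13^1*439^1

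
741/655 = 741/655 = 1.13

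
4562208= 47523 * 96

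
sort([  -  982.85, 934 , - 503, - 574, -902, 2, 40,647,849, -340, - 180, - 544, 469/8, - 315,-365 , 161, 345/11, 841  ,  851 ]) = [  -  982.85, - 902, - 574, - 544, - 503 , - 365, - 340, - 315, -180 , 2, 345/11,40,469/8, 161,  647 , 841 , 849, 851,934] 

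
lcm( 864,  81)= 2592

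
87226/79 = 1104  +  10/79 = 1104.13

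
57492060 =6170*9318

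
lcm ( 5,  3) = 15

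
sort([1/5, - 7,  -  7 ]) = [ - 7  ,-7, 1/5 ] 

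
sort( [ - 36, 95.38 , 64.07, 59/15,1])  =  [ - 36,1,59/15, 64.07,95.38 ]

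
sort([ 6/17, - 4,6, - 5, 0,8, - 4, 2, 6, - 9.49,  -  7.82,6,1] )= [ - 9.49,-7.82, - 5,  -  4,-4, 0,  6/17, 1, 2,6, 6,6, 8] 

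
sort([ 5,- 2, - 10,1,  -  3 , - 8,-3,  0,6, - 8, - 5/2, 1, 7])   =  [-10,-8,-8, - 3,  -  3, - 5/2, - 2,0,1,1, 5,6,7 ] 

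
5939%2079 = 1781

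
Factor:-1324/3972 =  - 1/3 = - 3^( - 1)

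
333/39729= 111/13243 = 0.01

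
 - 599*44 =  - 26356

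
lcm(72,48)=144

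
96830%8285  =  5695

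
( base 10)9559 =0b10010101010111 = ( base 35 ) 7S4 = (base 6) 112131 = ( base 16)2557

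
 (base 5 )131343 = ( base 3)21011110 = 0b1010001100111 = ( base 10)5223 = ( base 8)12147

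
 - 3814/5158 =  - 1907/2579 = - 0.74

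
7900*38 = 300200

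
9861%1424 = 1317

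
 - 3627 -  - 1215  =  -2412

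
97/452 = 97/452 = 0.21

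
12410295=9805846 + 2604449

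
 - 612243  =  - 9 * 68027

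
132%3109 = 132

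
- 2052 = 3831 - 5883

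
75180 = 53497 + 21683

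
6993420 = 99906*70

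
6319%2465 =1389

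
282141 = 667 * 423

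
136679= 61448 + 75231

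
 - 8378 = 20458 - 28836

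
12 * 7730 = 92760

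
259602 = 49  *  5298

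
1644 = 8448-6804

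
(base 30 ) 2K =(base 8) 120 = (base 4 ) 1100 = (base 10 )80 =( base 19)44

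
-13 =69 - 82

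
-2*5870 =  - 11740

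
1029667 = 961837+67830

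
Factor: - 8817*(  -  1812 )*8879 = 141854491116 = 2^2* 3^2 * 13^1*151^1*683^1*2939^1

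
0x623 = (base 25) 2CL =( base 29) 1p5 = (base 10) 1571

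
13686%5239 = 3208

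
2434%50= 34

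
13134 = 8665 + 4469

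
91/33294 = 91/33294 = 0.00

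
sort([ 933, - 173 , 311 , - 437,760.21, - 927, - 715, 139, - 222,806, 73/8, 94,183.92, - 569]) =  [ - 927, - 715  , - 569, - 437, - 222, - 173, 73/8, 94, 139, 183.92, 311,760.21, 806, 933 ] 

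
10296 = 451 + 9845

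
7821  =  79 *99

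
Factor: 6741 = 3^2*7^1* 107^1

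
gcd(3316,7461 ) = 829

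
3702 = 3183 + 519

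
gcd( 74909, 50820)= 1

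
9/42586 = 9/42586 = 0.00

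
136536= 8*17067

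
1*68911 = 68911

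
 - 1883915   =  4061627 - 5945542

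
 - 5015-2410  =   - 7425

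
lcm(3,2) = 6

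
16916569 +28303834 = 45220403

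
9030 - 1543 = 7487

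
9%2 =1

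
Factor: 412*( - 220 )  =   - 90640 = -2^4*5^1*11^1*103^1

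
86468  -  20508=65960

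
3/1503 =1/501 = 0.00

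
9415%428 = 427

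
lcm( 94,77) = 7238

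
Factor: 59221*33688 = 1995037048=2^3 *4211^1*59221^1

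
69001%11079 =2527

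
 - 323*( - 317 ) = 102391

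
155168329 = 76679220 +78489109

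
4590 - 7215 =-2625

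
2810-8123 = -5313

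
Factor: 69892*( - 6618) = - 2^3*3^1 * 101^1*173^1*1103^1  =  - 462545256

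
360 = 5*72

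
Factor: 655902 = 2^1*3^2*13^1*2803^1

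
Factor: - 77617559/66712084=  -  2^( - 2 )*41^( -1)*61^1 * 127^(-1 )*389^1*3203^( - 1)*3271^1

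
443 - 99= 344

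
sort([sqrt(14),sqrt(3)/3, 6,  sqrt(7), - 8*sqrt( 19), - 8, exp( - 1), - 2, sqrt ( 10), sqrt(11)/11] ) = [  -  8*sqrt( 19), - 8, - 2,sqrt( 11)/11, exp( - 1), sqrt(3)/3,sqrt ( 7), sqrt( 10), sqrt(14) , 6 ]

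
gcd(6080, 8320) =320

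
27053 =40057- 13004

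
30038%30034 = 4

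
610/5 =122 = 122.00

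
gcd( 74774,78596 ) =98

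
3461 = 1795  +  1666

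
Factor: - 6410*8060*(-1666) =2^4*5^2*7^2*13^1*17^1*31^1*641^1 =86073223600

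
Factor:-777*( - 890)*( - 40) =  - 2^4 * 3^1*5^2*7^1*37^1*89^1 = - 27661200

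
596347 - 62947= 533400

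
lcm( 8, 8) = 8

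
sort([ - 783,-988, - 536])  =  [ -988, - 783, - 536] 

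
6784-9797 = - 3013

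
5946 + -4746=1200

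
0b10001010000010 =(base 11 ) 6701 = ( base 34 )7ls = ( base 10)8834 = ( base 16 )2282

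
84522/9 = 28174/3 = 9391.33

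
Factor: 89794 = 2^1*17^1*19^1*139^1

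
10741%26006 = 10741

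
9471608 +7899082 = 17370690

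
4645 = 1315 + 3330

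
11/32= 11/32 = 0.34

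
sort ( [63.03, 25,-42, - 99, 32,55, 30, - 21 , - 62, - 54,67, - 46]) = [-99 ,-62, - 54, - 46, - 42, - 21,  25, 30,32, 55, 63.03, 67]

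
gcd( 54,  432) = 54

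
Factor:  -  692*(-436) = 301712 = 2^4 *109^1*173^1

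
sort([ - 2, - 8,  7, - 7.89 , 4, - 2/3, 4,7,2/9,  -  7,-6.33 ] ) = [ - 8, - 7.89,  -  7 , - 6.33, - 2, - 2/3,2/9,4 , 4, 7, 7]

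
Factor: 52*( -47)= -2444 = -  2^2*13^1*47^1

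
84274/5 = 84274/5 = 16854.80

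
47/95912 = 47/95912 = 0.00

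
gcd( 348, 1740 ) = 348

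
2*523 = 1046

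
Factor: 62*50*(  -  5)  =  -2^2* 5^3*31^1   =  - 15500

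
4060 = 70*58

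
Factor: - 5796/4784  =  -2^ (-2 )*3^2*7^1* 13^( - 1 ) =- 63/52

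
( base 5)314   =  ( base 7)150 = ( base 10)84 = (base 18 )4C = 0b1010100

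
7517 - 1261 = 6256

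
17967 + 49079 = 67046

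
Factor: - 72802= - 2^1*89^1*409^1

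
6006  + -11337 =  -5331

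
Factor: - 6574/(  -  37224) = 2^(- 2)*3^( -2) * 11^( - 1)*19^1*47^(- 1 )* 173^1 = 3287/18612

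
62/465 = 2/15=0.13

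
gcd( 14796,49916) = 4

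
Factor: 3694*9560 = 35314640=2^4*5^1 * 239^1 * 1847^1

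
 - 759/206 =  - 759/206 = - 3.68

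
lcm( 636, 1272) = 1272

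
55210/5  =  11042 =11042.00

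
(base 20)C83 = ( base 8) 11543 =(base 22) a5d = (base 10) 4963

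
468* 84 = 39312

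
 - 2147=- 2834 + 687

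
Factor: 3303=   3^2*367^1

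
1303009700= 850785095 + 452224605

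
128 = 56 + 72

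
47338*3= 142014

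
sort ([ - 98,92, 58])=[ - 98, 58,  92]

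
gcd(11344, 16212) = 4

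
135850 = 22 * 6175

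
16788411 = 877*19143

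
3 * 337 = 1011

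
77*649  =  49973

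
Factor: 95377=127^1*751^1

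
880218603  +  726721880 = 1606940483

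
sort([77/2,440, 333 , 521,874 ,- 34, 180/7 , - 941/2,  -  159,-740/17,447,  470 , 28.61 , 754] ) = [ - 941/2, - 159, - 740/17, - 34,180/7 , 28.61, 77/2, 333, 440 , 447, 470,521, 754, 874]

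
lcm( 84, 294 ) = 588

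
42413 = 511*83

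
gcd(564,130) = 2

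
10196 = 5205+4991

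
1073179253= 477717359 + 595461894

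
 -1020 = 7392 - 8412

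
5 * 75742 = 378710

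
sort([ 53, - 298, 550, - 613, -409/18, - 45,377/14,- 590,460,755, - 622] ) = [ - 622, - 613,-590,  -  298, - 45, - 409/18,377/14, 53,460, 550 , 755 ] 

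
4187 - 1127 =3060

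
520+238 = 758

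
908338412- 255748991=652589421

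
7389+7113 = 14502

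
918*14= 12852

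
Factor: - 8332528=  - 2^4*199^1*2617^1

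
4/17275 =4/17275 = 0.00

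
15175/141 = 15175/141 = 107.62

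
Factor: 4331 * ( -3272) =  - 14171032 = - 2^3*61^1 * 71^1 * 409^1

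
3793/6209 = 3793/6209  =  0.61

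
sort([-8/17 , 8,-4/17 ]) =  [ - 8/17, - 4/17,8] 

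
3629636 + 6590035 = 10219671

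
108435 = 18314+90121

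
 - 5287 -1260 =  - 6547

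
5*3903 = 19515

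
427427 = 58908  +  368519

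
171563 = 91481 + 80082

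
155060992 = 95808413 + 59252579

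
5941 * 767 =4556747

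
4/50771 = 4/50771 = 0.00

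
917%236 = 209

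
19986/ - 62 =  - 9993/31 = - 322.35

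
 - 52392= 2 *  ( - 26196 )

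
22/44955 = 22/44955 =0.00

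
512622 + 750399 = 1263021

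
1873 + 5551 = 7424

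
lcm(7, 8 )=56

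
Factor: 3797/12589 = 3797^1  *  12589^(-1 )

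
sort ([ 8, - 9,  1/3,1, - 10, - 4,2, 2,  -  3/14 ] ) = [ - 10 , - 9, -4 , - 3/14,1/3,  1,2,  2,8]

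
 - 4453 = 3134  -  7587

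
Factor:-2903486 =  - 2^1*1451743^1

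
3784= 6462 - 2678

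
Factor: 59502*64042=3810627084= 2^2 *3^1*11^1*41^1*47^1*71^1*211^1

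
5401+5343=10744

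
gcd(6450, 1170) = 30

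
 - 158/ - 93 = 158/93 = 1.70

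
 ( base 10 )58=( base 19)31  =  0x3A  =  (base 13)46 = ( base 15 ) 3D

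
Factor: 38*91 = 3458 = 2^1 * 7^1*13^1*19^1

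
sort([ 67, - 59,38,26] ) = [ - 59 , 26,  38,67] 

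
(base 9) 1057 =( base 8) 1415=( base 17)2bg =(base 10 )781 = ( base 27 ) 11P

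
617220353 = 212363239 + 404857114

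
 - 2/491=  - 2/491 = - 0.00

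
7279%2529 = 2221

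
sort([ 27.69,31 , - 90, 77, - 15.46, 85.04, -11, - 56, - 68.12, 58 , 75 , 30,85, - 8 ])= [-90, - 68.12, -56,-15.46,-11, - 8,27.69,30,31, 58 , 75,77, 85, 85.04] 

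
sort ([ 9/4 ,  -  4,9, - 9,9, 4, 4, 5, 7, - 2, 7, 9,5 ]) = [ - 9, - 4 , - 2,9/4, 4, 4,  5, 5,  7,  7, 9,9, 9] 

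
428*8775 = 3755700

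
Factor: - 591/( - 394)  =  2^ (- 1)*3^1 = 3/2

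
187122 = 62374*3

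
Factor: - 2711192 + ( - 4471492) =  - 7182684  =  -2^2*3^2*19^1*10501^1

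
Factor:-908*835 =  - 758180 = -2^2*5^1*167^1 * 227^1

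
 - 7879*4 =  - 31516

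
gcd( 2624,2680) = 8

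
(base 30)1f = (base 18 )29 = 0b101101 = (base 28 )1H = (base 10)45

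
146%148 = 146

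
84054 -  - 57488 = 141542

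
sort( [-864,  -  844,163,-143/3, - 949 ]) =[ - 949,-864, - 844,  -  143/3, 163]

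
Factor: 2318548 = 2^2*579637^1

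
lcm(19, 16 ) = 304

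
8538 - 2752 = 5786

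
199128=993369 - 794241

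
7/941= 7/941 = 0.01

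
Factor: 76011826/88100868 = 38005913/44050434= 2^( - 1 )*3^(-1) *11^1*17^( - 1)*23^1 * 150221^1*431867^( - 1)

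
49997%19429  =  11139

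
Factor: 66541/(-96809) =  - 131^( - 1)*739^( - 1)*66541^1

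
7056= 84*84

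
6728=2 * 3364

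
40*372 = 14880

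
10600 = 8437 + 2163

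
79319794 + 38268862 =117588656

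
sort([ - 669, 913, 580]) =[ - 669,580, 913]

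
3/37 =3/37  =  0.08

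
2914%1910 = 1004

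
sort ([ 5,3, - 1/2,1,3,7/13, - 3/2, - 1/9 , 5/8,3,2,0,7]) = [ - 3/2, - 1/2, - 1/9, 0, 7/13,5/8,1, 2, 3,3, 3 , 5, 7 ]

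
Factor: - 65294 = - 2^1* 32647^1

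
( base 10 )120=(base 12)A0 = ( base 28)48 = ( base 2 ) 1111000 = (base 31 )3r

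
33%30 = 3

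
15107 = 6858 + 8249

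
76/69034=38/34517 = 0.00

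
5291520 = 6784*780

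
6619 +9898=16517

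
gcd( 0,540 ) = 540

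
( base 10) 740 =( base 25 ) 14F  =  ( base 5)10430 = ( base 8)1344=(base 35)L5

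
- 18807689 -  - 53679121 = 34871432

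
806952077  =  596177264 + 210774813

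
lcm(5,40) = 40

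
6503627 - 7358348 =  - 854721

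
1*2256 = 2256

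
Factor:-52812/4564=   -  3^4*7^( - 1 )=-81/7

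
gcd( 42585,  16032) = 501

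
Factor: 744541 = 7^1 * 106363^1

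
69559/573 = 121+226/573 = 121.39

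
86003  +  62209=148212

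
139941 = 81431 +58510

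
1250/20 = 125/2 = 62.50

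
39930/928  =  19965/464 = 43.03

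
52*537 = 27924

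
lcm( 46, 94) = 2162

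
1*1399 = 1399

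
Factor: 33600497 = 7^1*31^1*154841^1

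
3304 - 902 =2402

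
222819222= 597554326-374735104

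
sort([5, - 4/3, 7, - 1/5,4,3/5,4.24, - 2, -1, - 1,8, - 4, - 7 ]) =[ - 7, - 4, - 2, - 4/3, - 1, - 1, - 1/5, 3/5,4,4.24,5, 7,8]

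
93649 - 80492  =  13157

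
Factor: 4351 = 19^1*229^1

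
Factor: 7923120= 2^4 *3^1*5^1*33013^1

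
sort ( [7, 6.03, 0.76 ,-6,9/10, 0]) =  [-6, 0,0.76 , 9/10,6.03, 7 ] 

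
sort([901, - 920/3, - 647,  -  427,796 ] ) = [-647, - 427 , - 920/3, 796, 901 ]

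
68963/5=13792 + 3/5=13792.60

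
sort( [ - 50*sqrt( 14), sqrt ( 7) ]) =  [ - 50*sqrt( 14), sqrt(7) ] 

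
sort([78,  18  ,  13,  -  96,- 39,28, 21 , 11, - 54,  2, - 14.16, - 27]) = [ - 96, - 54,  -  39, - 27,-14.16, 2, 11,13,18, 21,28, 78 ] 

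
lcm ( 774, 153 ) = 13158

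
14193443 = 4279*3317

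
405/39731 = 405/39731 = 0.01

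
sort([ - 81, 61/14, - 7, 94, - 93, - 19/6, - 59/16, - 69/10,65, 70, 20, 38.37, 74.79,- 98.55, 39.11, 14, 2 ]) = [ - 98.55,-93, - 81,- 7, - 69/10, - 59/16, - 19/6,  2, 61/14, 14, 20, 38.37, 39.11, 65, 70, 74.79, 94 ]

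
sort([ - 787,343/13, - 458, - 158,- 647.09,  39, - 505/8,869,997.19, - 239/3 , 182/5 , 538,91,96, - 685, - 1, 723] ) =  [ - 787, - 685,-647.09 , - 458, -158, - 239/3, - 505/8,-1, 343/13,  182/5, 39,91, 96,538,  723, 869 , 997.19] 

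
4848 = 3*1616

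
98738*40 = 3949520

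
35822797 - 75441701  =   -39618904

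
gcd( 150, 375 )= 75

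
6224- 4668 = 1556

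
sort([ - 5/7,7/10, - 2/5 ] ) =[ - 5/7, - 2/5, 7/10 ] 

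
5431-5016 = 415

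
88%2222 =88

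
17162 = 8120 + 9042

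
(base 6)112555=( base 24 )GKN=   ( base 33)8uh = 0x25F7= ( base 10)9719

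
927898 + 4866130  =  5794028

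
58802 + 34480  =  93282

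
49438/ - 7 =  -  49438/7=- 7062.57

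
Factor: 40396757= 40396757^1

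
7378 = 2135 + 5243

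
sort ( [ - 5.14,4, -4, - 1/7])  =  [ - 5.14, - 4, - 1/7,4]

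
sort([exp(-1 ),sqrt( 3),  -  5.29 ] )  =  [  -  5.29, exp( - 1), sqrt( 3) ]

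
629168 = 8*78646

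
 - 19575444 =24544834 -44120278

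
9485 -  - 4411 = 13896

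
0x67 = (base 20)53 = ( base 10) 103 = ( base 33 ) 34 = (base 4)1213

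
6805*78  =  530790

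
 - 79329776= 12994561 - 92324337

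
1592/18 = 796/9 = 88.44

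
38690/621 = 38690/621 = 62.30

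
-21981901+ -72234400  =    -  94216301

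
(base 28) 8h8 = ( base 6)51140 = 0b1101001100100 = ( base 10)6756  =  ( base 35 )5I1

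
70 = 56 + 14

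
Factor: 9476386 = 2^1*4738193^1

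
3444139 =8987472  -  5543333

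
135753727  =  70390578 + 65363149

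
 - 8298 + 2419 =-5879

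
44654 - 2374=42280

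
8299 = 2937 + 5362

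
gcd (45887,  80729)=1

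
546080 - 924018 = -377938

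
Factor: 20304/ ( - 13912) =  - 2^1 *3^3 * 37^ ( - 1) = - 54/37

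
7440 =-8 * ( - 930)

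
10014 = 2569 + 7445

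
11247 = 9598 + 1649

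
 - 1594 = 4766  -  6360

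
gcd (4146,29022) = 4146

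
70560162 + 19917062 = 90477224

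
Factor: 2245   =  5^1*449^1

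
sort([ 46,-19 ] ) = [ - 19, 46] 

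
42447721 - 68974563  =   - 26526842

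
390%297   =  93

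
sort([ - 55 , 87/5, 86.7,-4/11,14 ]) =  [ - 55, - 4/11, 14, 87/5, 86.7 ]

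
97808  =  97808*1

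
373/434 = 373/434=0.86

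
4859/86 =113/2 = 56.50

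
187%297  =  187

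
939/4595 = 939/4595 = 0.20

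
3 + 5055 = 5058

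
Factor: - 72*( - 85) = 2^3*3^2 * 5^1*17^1 = 6120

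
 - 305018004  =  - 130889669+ -174128335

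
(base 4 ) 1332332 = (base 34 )710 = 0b1111110111110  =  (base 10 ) 8126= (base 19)139D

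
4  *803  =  3212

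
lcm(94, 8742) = 8742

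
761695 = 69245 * 11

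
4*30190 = 120760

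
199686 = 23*8682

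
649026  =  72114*9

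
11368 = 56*203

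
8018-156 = 7862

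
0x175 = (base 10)373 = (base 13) 229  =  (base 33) BA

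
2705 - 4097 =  - 1392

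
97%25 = 22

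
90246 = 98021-7775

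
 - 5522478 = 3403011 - 8925489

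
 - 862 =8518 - 9380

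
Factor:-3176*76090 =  - 241661840 = -2^4*5^1*7^1*397^1*1087^1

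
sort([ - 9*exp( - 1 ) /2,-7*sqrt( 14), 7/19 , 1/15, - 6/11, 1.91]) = [ - 7*sqrt ( 14), - 9 * exp( - 1 )/2, - 6/11, 1/15, 7/19, 1.91]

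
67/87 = 67/87  =  0.77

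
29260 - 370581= - 341321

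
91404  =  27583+63821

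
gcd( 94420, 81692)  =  4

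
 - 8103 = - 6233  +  -1870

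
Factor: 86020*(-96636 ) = -2^4*3^1*5^1*11^1*17^1*23^1 * 8053^1=- 8312628720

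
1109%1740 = 1109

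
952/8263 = 952/8263 = 0.12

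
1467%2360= 1467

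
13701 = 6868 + 6833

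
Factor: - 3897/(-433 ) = 3^2 = 9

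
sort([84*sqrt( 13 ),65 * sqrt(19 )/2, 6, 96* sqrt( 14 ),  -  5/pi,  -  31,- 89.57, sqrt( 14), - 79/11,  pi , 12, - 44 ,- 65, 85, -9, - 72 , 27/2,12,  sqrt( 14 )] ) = [ - 89.57, - 72,-65, - 44 , - 31,-9, - 79/11,  -  5/pi,pi, sqrt( 14),sqrt( 14),6, 12,12,27/2, 85, 65*sqrt( 19 ) /2, 84*sqrt( 13),96* sqrt( 14)]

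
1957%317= 55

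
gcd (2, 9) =1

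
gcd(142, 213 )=71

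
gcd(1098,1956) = 6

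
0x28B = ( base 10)651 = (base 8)1213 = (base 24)133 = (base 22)17d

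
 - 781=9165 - 9946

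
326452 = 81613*4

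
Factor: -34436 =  - 2^2*8609^1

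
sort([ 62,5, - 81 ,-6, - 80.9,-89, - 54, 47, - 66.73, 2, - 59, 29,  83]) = [ - 89,-81, - 80.9,-66.73,-59,-54, - 6,  2, 5,29,47, 62, 83]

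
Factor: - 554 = - 2^1*277^1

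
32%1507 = 32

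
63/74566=63/74566 = 0.00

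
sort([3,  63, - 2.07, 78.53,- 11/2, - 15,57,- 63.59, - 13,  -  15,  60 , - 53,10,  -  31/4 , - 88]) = [ -88, - 63.59 , - 53, - 15,- 15,-13,  -  31/4,  -  11/2,-2.07,  3, 10,57, 60,63, 78.53 ]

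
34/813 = 34/813 =0.04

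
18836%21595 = 18836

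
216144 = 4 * 54036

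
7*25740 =180180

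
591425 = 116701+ 474724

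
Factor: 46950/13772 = 75/22 = 2^( - 1)*3^1*5^2*11^(-1 ) 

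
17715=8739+8976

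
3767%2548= 1219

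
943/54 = 943/54 = 17.46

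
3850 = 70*55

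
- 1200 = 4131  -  5331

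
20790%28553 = 20790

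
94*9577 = 900238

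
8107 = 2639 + 5468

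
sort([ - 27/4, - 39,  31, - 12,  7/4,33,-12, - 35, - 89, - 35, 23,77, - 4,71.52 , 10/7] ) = [-89, - 39, - 35, - 35 , - 12 , - 12, - 27/4,-4, 10/7, 7/4,23,31, 33,71.52,77] 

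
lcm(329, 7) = 329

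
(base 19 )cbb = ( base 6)33024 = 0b1000111001000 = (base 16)11c8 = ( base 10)4552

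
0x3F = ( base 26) 2B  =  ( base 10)63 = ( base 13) 4B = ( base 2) 111111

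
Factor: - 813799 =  - 7^1*116257^1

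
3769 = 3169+600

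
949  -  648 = 301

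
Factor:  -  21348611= - 29^1 * 736159^1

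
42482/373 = 113 + 333/373 =113.89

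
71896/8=8987 = 8987.00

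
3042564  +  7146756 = 10189320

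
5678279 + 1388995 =7067274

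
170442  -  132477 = 37965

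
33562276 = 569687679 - 536125403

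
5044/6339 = 5044/6339 = 0.80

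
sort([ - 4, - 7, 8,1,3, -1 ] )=[ - 7, - 4, - 1,1, 3,8] 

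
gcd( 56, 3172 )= 4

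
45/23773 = 45/23773 = 0.00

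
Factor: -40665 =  - 3^1*5^1*2711^1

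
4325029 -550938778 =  - 546613749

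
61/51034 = 61/51034 = 0.00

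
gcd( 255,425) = 85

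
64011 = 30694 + 33317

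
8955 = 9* 995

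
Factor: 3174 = 2^1 * 3^1 * 23^2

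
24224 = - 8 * ( - 3028)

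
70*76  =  5320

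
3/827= 3/827 = 0.00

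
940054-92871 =847183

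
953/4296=953/4296=0.22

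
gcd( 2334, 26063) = 389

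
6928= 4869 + 2059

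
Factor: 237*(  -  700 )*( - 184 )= 2^5*3^1*5^2*7^1*23^1*79^1  =  30525600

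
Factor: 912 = 2^4*3^1*19^1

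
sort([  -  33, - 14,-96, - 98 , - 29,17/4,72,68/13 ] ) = [ - 98, - 96, - 33, - 29,-14, 17/4, 68/13,72] 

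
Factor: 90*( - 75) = - 6750 = -  2^1 *3^3*5^3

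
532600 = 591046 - 58446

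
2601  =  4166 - 1565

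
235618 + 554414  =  790032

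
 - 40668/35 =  - 1162 + 2/35  =  - 1161.94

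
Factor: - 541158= -2^1*3^1 *19^1*47^1*101^1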